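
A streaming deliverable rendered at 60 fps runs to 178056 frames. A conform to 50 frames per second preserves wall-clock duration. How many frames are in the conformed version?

Target frames = source frames × (target rate / source rate) = 178056 × (50)/(60) = 178056 × 5/6 = 148380.

148380 frames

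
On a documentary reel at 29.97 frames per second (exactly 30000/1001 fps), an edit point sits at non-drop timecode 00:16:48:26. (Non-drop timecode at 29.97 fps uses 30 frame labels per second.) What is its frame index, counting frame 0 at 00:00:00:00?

Total seconds to the label: (0 × 3600 + 16 × 60 + 48) = 1008.
Frame index = 1008 × 30 + 26 = 30266.

30266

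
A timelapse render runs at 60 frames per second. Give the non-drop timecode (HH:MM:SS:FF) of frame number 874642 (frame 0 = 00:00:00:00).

874642 ÷ 60 = 14577 full seconds, remainder 22 frames.
14577 s = 4 h 2 min 57 s.
Timecode: 04:02:57:22.

04:02:57:22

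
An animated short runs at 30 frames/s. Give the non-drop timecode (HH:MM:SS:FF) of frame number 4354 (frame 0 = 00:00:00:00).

4354 ÷ 30 = 145 full seconds, remainder 4 frames.
145 s = 0 h 2 min 25 s.
Timecode: 00:02:25:04.

00:02:25:04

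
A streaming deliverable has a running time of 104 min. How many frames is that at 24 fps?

104 min = 6240 s.
Frames = 6240 × 24 = 149760.

149760 frames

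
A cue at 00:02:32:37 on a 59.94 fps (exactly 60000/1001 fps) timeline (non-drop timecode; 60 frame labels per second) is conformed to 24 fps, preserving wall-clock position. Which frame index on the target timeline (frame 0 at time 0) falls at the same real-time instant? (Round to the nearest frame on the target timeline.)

frame 3666

Source frame index: (0×3600 + 2×60 + 32) × 60 + 37 = 9157.
Real time: 9157 / (60000/1001) = 9166157/60000 s.
Target frame: (9166157/60000) × (24) = 9166157/2500 ≈ 3666.463 → 3666.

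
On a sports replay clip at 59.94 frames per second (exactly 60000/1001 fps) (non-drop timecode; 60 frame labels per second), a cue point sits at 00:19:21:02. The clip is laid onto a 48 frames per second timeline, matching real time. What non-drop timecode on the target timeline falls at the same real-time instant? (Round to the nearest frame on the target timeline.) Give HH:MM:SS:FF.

Source frame index: (0×3600 + 19×60 + 21) × 60 + 2 = 69662.
Real time: 69662 / (60000/1001) = 34865831/30000 s.
Target frame: (34865831/30000) × (48) = 34865831/625 ≈ 55785.330 → 55785.
At 48 labels/s: frame 55785 → 00:19:22:09.

00:19:22:09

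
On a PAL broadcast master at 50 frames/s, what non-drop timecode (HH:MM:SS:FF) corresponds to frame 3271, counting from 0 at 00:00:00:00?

3271 ÷ 50 = 65 full seconds, remainder 21 frames.
65 s = 0 h 1 min 5 s.
Timecode: 00:01:05:21.

00:01:05:21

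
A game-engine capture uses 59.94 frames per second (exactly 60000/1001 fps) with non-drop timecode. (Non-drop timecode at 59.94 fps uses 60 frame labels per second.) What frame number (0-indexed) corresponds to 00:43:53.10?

157990

Total seconds to the label: (0 × 3600 + 43 × 60 + 53) = 2633.
Frame index = 2633 × 60 + 10 = 157990.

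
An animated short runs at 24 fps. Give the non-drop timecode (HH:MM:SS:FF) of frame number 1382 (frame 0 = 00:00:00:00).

00:00:57:14

1382 ÷ 24 = 57 full seconds, remainder 14 frames.
57 s = 0 h 0 min 57 s.
Timecode: 00:00:57:14.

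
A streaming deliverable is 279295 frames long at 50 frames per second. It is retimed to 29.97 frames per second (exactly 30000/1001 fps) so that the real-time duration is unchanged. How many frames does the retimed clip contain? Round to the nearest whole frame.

167410 frames

Frames at target rate = 279295 × (30000/1001) / (50) = 167577000/1001 ≈ 167409.590.
Nearest whole frame: 167410.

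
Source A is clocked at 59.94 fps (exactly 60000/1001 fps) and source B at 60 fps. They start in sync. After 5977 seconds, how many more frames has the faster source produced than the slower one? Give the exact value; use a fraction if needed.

358620/1001 frames

A emits 60000/1001 × 5977 = 358620000/1001 frames; B emits 60 × 5977 = 358620.
Difference = 358620/1001 frames (≈ 358.2617); B is ahead of A.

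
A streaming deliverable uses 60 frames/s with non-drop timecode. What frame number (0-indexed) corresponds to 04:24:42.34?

952954

Total seconds to the label: (4 × 3600 + 24 × 60 + 42) = 15882.
Frame index = 15882 × 60 + 34 = 952954.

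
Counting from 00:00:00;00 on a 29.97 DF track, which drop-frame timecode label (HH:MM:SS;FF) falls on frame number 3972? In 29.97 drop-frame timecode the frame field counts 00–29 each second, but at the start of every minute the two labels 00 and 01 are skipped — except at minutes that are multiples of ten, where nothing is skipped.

Each 10-minute DF block holds 10 × 60 × 30 − 9 × 2 = 17982 frames. 3972 ÷ 17982 → 0 full blocks, remainder 3972.
Within the partial block the first minute is 1800 frames and each further minute 1798, so 2 further minute boundaries passed. Total skipped labels = 18 × 0 + 2 × 2 = 4.
Non-drop label index = 3972 + 4 = 3976; at 30 labels/s that is 00:02:12:16, i.e. DF 00:02:12;16.

00:02:12;16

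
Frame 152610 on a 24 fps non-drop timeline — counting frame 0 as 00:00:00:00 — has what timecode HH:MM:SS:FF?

01:45:58:18

152610 ÷ 24 = 6358 full seconds, remainder 18 frames.
6358 s = 1 h 45 min 58 s.
Timecode: 01:45:58:18.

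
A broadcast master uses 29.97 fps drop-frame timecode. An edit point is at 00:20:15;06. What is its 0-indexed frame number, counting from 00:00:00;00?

36420

As if non-drop at 30 labels/s: (0 × 3600 + 20 × 60 + 15) × 30 + 6 = 36456.
Minute boundaries passed: 20; those not divisible by 10: 20 − 2 = 18; dropped labels = 2 × 18 = 36.
Actual frame index = 36456 − 36 = 36420.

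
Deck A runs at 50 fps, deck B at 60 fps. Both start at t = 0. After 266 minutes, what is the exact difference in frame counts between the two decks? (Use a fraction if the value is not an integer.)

266 min = 15960 s.
A emits 50 × 15960 = 798000 frames; B emits 60 × 15960 = 957600.
Difference = 159600 frames; B is ahead of A.

159600 frames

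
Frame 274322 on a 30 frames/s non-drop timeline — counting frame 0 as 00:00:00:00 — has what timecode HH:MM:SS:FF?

274322 ÷ 30 = 9144 full seconds, remainder 2 frames.
9144 s = 2 h 32 min 24 s.
Timecode: 02:32:24:02.

02:32:24:02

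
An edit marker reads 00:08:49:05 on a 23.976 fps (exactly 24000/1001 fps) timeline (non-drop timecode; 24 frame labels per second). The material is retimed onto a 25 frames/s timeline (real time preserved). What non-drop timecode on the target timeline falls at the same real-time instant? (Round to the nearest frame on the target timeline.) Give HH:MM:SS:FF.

Source frame index: (0×3600 + 8×60 + 49) × 24 + 5 = 12701.
Real time: 12701 / (24000/1001) = 12713701/24000 s.
Target frame: (12713701/24000) × (25) = 12713701/960 ≈ 13243.439 → 13243.
At 25 labels/s: frame 13243 → 00:08:49:18.

00:08:49:18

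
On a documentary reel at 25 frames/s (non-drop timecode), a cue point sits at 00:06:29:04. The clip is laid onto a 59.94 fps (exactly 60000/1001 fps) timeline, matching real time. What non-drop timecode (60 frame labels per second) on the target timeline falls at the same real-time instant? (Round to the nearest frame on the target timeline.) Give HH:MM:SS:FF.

Source frame index: (0×3600 + 6×60 + 29) × 25 + 4 = 9729.
Real time: 9729 / (25) = 9729/25 s.
Target frame: (9729/25) × (60000/1001) = 23349600/1001 ≈ 23326.274 → 23326.
At 60 labels/s: frame 23326 → 00:06:28:46.

00:06:28:46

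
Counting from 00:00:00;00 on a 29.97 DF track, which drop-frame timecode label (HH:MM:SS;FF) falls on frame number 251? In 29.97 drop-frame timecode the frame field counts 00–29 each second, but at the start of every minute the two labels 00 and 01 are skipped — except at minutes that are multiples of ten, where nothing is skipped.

Each 10-minute DF block holds 10 × 60 × 30 − 9 × 2 = 17982 frames. 251 ÷ 17982 → 0 full blocks, remainder 251.
Within the partial block the first minute is 1800 frames and each further minute 1798, so 0 further minute boundaries passed. Total skipped labels = 18 × 0 + 2 × 0 = 0.
Non-drop label index = 251 + 0 = 251; at 30 labels/s that is 00:00:08:11, i.e. DF 00:00:08;11.

00:00:08;11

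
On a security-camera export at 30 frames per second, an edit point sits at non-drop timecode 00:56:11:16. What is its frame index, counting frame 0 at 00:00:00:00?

101146

Total seconds to the label: (0 × 3600 + 56 × 60 + 11) = 3371.
Frame index = 3371 × 30 + 16 = 101146.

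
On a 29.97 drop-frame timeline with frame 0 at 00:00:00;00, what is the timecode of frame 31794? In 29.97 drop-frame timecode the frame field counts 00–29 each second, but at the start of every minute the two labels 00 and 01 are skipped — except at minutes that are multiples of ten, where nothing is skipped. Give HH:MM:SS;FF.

00:17:40;26

Ten DF minutes hold 17982 frames, so frame 31794 lies in block 1 (frames 17982–35963) with 13812 frames into that block.
The block's first minute is 1800 frames and the rest 1798 each; 13812 frames reaches minute 7, so 1 × 18 + 7 × 2 = 32 labels have been skipped so far.
Adding those back, label number 31794 + 32 = 31826 at 30 labels/s is 1060 s + 26 f = 0 h 17 min 40 s frame 26, i.e. 00:17:40;26.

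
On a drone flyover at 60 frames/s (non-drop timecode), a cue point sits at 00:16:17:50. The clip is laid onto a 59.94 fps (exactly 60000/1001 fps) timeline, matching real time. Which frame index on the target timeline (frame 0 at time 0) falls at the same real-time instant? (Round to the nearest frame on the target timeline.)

Source frame index: (0×3600 + 16×60 + 17) × 60 + 50 = 58670.
Real time: 58670 / (60) = 5867/6 s.
Target frame: (5867/6) × (60000/1001) = 58670000/1001 ≈ 58611.389 → 58611.

frame 58611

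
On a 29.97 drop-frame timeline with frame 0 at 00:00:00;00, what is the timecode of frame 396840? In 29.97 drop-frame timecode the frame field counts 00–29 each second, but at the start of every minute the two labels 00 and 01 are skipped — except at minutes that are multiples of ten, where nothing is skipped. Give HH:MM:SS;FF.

03:40:41;06

Each 10-minute DF block holds 10 × 60 × 30 − 9 × 2 = 17982 frames. 396840 ÷ 17982 → 22 full blocks, remainder 1236.
Within the partial block the first minute is 1800 frames and each further minute 1798, so 0 further minute boundaries passed. Total skipped labels = 18 × 22 + 2 × 0 = 396.
Non-drop label index = 396840 + 396 = 397236; at 30 labels/s that is 03:40:41:06, i.e. DF 03:40:41;06.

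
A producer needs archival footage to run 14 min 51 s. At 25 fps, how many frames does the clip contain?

14 min 51 s = 891 s.
Frames = 891 × 25 = 22275.

22275 frames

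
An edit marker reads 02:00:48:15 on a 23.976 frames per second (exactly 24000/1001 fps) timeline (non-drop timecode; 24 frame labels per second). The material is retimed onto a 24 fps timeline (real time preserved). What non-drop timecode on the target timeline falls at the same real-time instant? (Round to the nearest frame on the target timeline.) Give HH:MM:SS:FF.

Source frame index: (2×3600 + 0×60 + 48) × 24 + 15 = 173967.
Real time: 173967 / (24000/1001) = 58046989/8000 s.
Target frame: (58046989/8000) × (24) = 174140967/1000 ≈ 174140.967 → 174141.
At 24 labels/s: frame 174141 → 02:00:55:21.

02:00:55:21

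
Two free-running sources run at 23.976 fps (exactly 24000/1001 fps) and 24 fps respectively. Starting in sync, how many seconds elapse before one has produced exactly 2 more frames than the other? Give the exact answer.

1001/12 seconds

The gap grows by |24 − 24000/1001| = 24/1001 frames per second.
Time for a 2-frame gap: 2 ÷ (24/1001) = 1001/12 s.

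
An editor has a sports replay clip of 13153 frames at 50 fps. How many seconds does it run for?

Running time = 13153 / (50) = 263.06 s.

263.06 seconds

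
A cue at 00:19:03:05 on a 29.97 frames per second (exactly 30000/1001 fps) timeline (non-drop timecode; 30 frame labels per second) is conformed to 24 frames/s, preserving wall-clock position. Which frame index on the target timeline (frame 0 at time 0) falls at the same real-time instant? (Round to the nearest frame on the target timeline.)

Source frame index: (0×3600 + 19×60 + 3) × 30 + 5 = 34295.
Real time: 34295 / (30000/1001) = 6865859/6000 s.
Target frame: (6865859/6000) × (24) = 6865859/250 ≈ 27463.436 → 27463.

frame 27463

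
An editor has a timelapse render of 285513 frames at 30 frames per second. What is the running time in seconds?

9517.1 seconds

Running time = 285513 / (30) = 9517.1 s.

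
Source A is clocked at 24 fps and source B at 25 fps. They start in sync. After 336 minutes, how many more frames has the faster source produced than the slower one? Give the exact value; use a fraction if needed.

20160 frames

336 min = 20160 s.
A emits 24 × 20160 = 483840 frames; B emits 25 × 20160 = 504000.
Difference = 20160 frames; B is ahead of A.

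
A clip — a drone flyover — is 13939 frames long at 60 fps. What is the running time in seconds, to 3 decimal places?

232.317 seconds

Running time = 13939 × 1/60 = 13939/60 s ≈ 232.317 s.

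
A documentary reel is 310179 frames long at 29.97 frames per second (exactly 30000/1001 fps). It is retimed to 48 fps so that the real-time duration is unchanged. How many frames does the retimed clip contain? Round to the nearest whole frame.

496783 frames

Frames at target rate = 310179 × (48) / (30000/1001) = 310489179/625 ≈ 496782.686.
Nearest whole frame: 496783.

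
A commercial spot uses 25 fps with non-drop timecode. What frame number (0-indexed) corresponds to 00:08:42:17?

Total seconds to the label: (0 × 3600 + 8 × 60 + 42) = 522.
Frame index = 522 × 25 + 17 = 13067.

13067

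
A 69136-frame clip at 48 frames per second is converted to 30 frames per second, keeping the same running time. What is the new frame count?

43210 frames

Target frames = source frames × (target rate / source rate) = 69136 × (30)/(48) = 69136 × 5/8 = 43210.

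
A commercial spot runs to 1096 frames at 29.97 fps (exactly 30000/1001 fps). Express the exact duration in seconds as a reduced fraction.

137137/3750 seconds

Running time = 1096 ÷ (30000/1001) = 1096 × 1001/30000 = 137137/3750 s.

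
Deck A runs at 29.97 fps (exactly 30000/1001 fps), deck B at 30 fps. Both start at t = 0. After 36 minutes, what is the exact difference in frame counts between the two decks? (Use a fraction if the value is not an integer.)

64800/1001 frames

36 min = 2160 s.
A emits 30000/1001 × 2160 = 64800000/1001 frames; B emits 30 × 2160 = 64800.
Difference = 64800/1001 frames (≈ 64.7353); B is ahead of A.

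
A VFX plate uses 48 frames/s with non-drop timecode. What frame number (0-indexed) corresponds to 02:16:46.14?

Total seconds to the label: (2 × 3600 + 16 × 60 + 46) = 8206.
Frame index = 8206 × 48 + 14 = 393902.

frame 393902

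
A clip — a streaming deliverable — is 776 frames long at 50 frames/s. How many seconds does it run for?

Running time = 776 / (50) = 15.52 s.

15.52 seconds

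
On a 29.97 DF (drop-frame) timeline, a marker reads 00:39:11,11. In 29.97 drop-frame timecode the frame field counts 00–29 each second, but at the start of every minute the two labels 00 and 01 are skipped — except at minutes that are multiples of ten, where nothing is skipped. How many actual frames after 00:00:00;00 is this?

70469

Complete 10-minute blocks: 3, each 17982 frames → 53946.
Remaining 9 whole minutes in the current block: 1800 + 8 × 1798 = 16184 frames.
Within the current minute: 11 × 30 + 11 − 2 = 339 (labels ;00/;01 skipped at this minute). Total = 53946 + 16184 + 339 = 70469.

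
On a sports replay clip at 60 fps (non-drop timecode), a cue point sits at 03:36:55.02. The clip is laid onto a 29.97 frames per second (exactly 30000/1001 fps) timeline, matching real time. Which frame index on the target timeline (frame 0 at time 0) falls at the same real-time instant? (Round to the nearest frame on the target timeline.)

Source frame index: (3×3600 + 36×60 + 55) × 60 + 2 = 780902.
Real time: 780902 / (60) = 390451/30 s.
Target frame: (390451/30) × (30000/1001) = 390451000/1001 ≈ 390060.939 → 390061.

frame 390061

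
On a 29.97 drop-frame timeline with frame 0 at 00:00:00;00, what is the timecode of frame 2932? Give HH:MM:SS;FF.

00:01:37;24

Each 10-minute DF block holds 10 × 60 × 30 − 9 × 2 = 17982 frames. 2932 ÷ 17982 → 0 full blocks, remainder 2932.
Within the partial block the first minute is 1800 frames and each further minute 1798, so 1 further minute boundary passed. Total skipped labels = 18 × 0 + 2 × 1 = 2.
Non-drop label index = 2932 + 2 = 2934; at 30 labels/s that is 00:01:37:24, i.e. DF 00:01:37;24.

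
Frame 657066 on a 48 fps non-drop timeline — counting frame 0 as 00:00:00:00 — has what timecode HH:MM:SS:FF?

03:48:08:42

657066 ÷ 48 = 13688 full seconds, remainder 42 frames.
13688 s = 3 h 48 min 8 s.
Timecode: 03:48:08:42.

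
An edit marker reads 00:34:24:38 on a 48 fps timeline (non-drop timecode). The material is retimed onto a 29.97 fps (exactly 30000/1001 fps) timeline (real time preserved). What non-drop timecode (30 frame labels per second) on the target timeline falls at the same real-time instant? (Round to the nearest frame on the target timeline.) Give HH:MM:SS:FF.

00:34:22:22

Source frame index: (0×3600 + 34×60 + 24) × 48 + 38 = 99110.
Real time: 99110 / (48) = 49555/24 s.
Target frame: (49555/24) × (30000/1001) = 5631250/91 ≈ 61881.868 → 61882.
At 30 labels/s: frame 61882 → 00:34:22:22.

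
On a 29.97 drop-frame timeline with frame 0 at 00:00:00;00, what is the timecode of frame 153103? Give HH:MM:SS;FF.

Each 10-minute DF block holds 10 × 60 × 30 − 9 × 2 = 17982 frames. 153103 ÷ 17982 → 8 full blocks, remainder 9247.
Within the partial block the first minute is 1800 frames and each further minute 1798, so 5 further minute boundaries passed. Total skipped labels = 18 × 8 + 2 × 5 = 154.
Non-drop label index = 153103 + 154 = 153257; at 30 labels/s that is 01:25:08:17, i.e. DF 01:25:08;17.

01:25:08;17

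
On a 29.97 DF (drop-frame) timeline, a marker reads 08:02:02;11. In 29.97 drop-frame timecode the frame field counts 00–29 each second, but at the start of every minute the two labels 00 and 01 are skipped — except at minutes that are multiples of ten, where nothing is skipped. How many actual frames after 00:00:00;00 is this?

Complete 10-minute blocks: 48, each 17982 frames → 863136.
Remaining 2 whole minutes in the current block: 1800 + 1 × 1798 = 3598 frames.
Within the current minute: 2 × 30 + 11 − 2 = 69 (labels ;00/;01 skipped at this minute). Total = 863136 + 3598 + 69 = 866803.

866803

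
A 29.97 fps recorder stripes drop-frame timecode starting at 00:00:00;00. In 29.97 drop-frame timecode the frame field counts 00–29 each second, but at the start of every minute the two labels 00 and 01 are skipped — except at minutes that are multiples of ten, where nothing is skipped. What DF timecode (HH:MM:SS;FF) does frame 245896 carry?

02:16:44;22

Each 10-minute DF block holds 10 × 60 × 30 − 9 × 2 = 17982 frames. 245896 ÷ 17982 → 13 full blocks, remainder 12130.
Within the partial block the first minute is 1800 frames and each further minute 1798, so 6 further minute boundaries passed. Total skipped labels = 18 × 13 + 2 × 6 = 246.
Non-drop label index = 245896 + 246 = 246142; at 30 labels/s that is 02:16:44:22, i.e. DF 02:16:44;22.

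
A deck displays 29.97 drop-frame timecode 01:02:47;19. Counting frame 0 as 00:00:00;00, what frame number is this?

112917

As if non-drop at 30 labels/s: (1 × 3600 + 2 × 60 + 47) × 30 + 19 = 113029.
Minute boundaries passed: 62; those not divisible by 10: 62 − 6 = 56; dropped labels = 2 × 56 = 112.
Actual frame index = 113029 − 112 = 112917.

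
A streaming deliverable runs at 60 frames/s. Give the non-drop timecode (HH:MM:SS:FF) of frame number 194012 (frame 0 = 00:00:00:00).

194012 ÷ 60 = 3233 full seconds, remainder 32 frames.
3233 s = 0 h 53 min 53 s.
Timecode: 00:53:53:32.

00:53:53:32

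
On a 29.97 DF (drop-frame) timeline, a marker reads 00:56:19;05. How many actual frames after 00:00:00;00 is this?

As if non-drop at 30 labels/s: (0 × 3600 + 56 × 60 + 19) × 30 + 5 = 101375.
Minute boundaries passed: 56; those not divisible by 10: 56 − 5 = 51; dropped labels = 2 × 51 = 102.
Actual frame index = 101375 − 102 = 101273.

101273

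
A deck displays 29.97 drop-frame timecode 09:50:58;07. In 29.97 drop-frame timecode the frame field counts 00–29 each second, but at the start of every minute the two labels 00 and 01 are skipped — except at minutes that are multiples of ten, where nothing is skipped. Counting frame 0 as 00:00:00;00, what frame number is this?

Complete 10-minute blocks: 59, each 17982 frames → 1060938.
Remaining 0 whole minutes in the current block: 0 frames.
Within the current minute: 58 × 30 + 7 = 1747. Total = 1060938 + 0 + 1747 = 1062685.

1062685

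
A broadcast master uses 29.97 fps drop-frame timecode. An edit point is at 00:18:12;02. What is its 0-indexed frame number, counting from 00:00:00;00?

32728

Complete 10-minute blocks: 1, each 17982 frames → 17982.
Remaining 8 whole minutes in the current block: 1800 + 7 × 1798 = 14386 frames.
Within the current minute: 12 × 30 + 2 − 2 = 360 (labels ;00/;01 skipped at this minute). Total = 17982 + 14386 + 360 = 32728.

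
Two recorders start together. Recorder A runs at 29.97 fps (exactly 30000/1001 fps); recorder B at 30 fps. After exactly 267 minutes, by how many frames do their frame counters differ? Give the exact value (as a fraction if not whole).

480600/1001 frames

267 min = 16020 s.
A emits 30000/1001 × 16020 = 480600000/1001 frames; B emits 30 × 16020 = 480600.
Difference = 480600/1001 frames (≈ 480.1199); B is ahead of A.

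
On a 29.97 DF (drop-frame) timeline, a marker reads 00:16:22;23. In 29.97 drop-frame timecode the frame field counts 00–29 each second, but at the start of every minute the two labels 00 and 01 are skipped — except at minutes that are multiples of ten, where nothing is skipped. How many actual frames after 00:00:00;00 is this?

29453

Complete 10-minute blocks: 1, each 17982 frames → 17982.
Remaining 6 whole minutes in the current block: 1800 + 5 × 1798 = 10790 frames.
Within the current minute: 22 × 30 + 23 − 2 = 681 (labels ;00/;01 skipped at this minute). Total = 17982 + 10790 + 681 = 29453.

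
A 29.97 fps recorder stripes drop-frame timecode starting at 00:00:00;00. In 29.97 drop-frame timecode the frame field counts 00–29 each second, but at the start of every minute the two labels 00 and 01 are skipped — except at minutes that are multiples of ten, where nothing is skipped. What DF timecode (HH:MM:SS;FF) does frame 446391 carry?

04:08:14;19

Ten DF minutes hold 17982 frames, so frame 446391 lies in block 24 (frames 431568–449549) with 14823 frames into that block.
The block's first minute is 1800 frames and the rest 1798 each; 14823 frames reaches minute 8, so 24 × 18 + 8 × 2 = 448 labels have been skipped so far.
Adding those back, label number 446391 + 448 = 446839 at 30 labels/s is 14894 s + 19 f = 4 h 8 min 14 s frame 19, i.e. 04:08:14;19.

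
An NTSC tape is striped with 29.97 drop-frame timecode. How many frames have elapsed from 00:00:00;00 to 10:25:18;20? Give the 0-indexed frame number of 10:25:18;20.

1124434

Complete 10-minute blocks: 62, each 17982 frames → 1114884.
Remaining 5 whole minutes in the current block: 1800 + 4 × 1798 = 8992 frames.
Within the current minute: 18 × 30 + 20 − 2 = 558 (labels ;00/;01 skipped at this minute). Total = 1114884 + 8992 + 558 = 1124434.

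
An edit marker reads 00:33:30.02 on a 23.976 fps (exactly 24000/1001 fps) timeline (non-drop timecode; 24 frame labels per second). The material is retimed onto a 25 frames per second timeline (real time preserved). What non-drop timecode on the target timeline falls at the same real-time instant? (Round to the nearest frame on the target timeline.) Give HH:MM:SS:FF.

Source frame index: (0×3600 + 33×60 + 30) × 24 + 2 = 48242.
Real time: 48242 / (24000/1001) = 24145121/12000 s.
Target frame: (24145121/12000) × (25) = 24145121/480 ≈ 50302.335 → 50302.
At 25 labels/s: frame 50302 → 00:33:32:02.

00:33:32:02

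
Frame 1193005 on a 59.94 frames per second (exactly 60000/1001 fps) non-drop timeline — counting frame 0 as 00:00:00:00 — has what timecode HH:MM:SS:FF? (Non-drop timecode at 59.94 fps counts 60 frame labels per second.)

1193005 ÷ 60 = 19883 full seconds, remainder 25 frames.
19883 s = 5 h 31 min 23 s.
Timecode: 05:31:23:25.

05:31:23:25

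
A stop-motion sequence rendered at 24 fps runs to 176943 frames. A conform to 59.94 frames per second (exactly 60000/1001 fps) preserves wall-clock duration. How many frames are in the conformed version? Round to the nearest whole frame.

441916 frames

Frames at target rate = 176943 × (60000/1001) / (24) = 34027500/77 ≈ 441915.584.
Nearest whole frame: 441916.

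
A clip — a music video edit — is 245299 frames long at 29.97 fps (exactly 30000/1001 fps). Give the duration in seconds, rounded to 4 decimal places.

Running time = 245299 × 1001/30000 = 245544299/30000 s ≈ 8184.8100 s.

8184.8100 seconds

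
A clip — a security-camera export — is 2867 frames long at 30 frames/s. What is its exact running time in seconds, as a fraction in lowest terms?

Running time = 2867 ÷ (30) = 2867 × 1/30 = 2867/30 s.

2867/30 seconds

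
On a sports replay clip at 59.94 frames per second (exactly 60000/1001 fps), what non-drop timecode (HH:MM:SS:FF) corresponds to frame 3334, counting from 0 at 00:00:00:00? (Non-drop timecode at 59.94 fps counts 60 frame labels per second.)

00:00:55:34

3334 ÷ 60 = 55 full seconds, remainder 34 frames.
55 s = 0 h 0 min 55 s.
Timecode: 00:00:55:34.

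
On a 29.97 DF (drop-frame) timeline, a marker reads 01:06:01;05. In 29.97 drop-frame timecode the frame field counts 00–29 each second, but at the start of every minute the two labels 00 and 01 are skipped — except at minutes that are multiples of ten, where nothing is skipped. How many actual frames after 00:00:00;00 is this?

As if non-drop at 30 labels/s: (1 × 3600 + 6 × 60 + 1) × 30 + 5 = 118835.
Minute boundaries passed: 66; those not divisible by 10: 66 − 6 = 60; dropped labels = 2 × 60 = 120.
Actual frame index = 118835 − 120 = 118715.

118715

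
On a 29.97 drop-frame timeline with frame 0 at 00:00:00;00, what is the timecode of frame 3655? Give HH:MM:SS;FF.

00:02:01;29

Each 10-minute DF block holds 10 × 60 × 30 − 9 × 2 = 17982 frames. 3655 ÷ 17982 → 0 full blocks, remainder 3655.
Within the partial block the first minute is 1800 frames and each further minute 1798, so 2 further minute boundaries passed. Total skipped labels = 18 × 0 + 2 × 2 = 4.
Non-drop label index = 3655 + 4 = 3659; at 30 labels/s that is 00:02:01:29, i.e. DF 00:02:01;29.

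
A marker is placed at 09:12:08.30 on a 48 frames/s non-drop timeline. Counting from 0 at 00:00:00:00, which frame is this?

frame 1590174

Total seconds to the label: (9 × 3600 + 12 × 60 + 8) = 33128.
Frame index = 33128 × 48 + 30 = 1590174.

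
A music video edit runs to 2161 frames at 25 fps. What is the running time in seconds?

86.44 seconds

Running time = 2161 / (25) = 86.44 s.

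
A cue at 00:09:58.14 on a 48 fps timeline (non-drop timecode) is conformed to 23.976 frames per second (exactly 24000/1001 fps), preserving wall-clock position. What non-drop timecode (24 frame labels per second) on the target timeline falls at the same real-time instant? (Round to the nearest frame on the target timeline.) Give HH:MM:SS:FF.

Source frame index: (0×3600 + 9×60 + 58) × 48 + 14 = 28718.
Real time: 28718 / (48) = 14359/24 s.
Target frame: (14359/24) × (24000/1001) = 14359000/1001 ≈ 14344.655 → 14345.
At 24 labels/s: frame 14345 → 00:09:57:17.

00:09:57:17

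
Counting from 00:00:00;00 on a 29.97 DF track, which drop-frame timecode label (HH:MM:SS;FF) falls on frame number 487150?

Ten DF minutes hold 17982 frames, so frame 487150 lies in block 27 (frames 485514–503495) with 1636 frames into that block.
The block's first minute is 1800 frames and the rest 1798 each; 1636 frames reaches minute 0, so 27 × 18 + 0 × 2 = 486 labels have been skipped so far.
Adding those back, label number 487150 + 486 = 487636 at 30 labels/s is 16254 s + 16 f = 4 h 30 min 54 s frame 16, i.e. 04:30:54;16.

04:30:54;16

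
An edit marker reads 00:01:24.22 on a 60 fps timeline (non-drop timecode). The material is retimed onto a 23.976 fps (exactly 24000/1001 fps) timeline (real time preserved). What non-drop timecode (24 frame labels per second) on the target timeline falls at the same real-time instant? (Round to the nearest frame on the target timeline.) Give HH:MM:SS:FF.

Source frame index: (0×3600 + 1×60 + 24) × 60 + 22 = 5062.
Real time: 5062 / (60) = 2531/30 s.
Target frame: (2531/30) × (24000/1001) = 2024800/1001 ≈ 2022.777 → 2023.
At 24 labels/s: frame 2023 → 00:01:24:07.

00:01:24:07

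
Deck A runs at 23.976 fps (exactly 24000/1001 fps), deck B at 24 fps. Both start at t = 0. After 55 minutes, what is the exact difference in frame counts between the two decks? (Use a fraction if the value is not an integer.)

7200/91 frames

55 min = 3300 s.
A emits 24000/1001 × 3300 = 7200000/91 frames; B emits 24 × 3300 = 79200.
Difference = 7200/91 frames (≈ 79.1209); B is ahead of A.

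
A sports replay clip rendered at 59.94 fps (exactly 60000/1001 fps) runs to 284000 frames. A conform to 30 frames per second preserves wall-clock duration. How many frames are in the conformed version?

142142 frames

Target frames = source frames × (target rate / source rate) = 284000 × (30)/(60000/1001) = 284000 × 1001/2000 = 142142.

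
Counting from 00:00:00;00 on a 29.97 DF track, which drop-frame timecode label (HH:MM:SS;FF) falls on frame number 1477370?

Ten DF minutes hold 17982 frames, so frame 1477370 lies in block 82 (frames 1474524–1492505) with 2846 frames into that block.
The block's first minute is 1800 frames and the rest 1798 each; 2846 frames reaches minute 1, so 82 × 18 + 1 × 2 = 1478 labels have been skipped so far.
Adding those back, label number 1477370 + 1478 = 1478848 at 30 labels/s is 49294 s + 28 f = 13 h 41 min 34 s frame 28, i.e. 13:41:34;28.

13:41:34;28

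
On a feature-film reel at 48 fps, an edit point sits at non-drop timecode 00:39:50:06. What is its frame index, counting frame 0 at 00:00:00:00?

Total seconds to the label: (0 × 3600 + 39 × 60 + 50) = 2390.
Frame index = 2390 × 48 + 6 = 114726.

114726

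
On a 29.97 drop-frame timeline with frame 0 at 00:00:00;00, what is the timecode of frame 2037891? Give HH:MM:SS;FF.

18:53:17;21

Ten DF minutes hold 17982 frames, so frame 2037891 lies in block 113 (frames 2031966–2049947) with 5925 frames into that block.
The block's first minute is 1800 frames and the rest 1798 each; 5925 frames reaches minute 3, so 113 × 18 + 3 × 2 = 2040 labels have been skipped so far.
Adding those back, label number 2037891 + 2040 = 2039931 at 30 labels/s is 67997 s + 21 f = 18 h 53 min 17 s frame 21, i.e. 18:53:17;21.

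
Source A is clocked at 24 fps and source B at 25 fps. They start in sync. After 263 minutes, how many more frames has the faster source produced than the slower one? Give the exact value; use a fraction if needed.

15780 frames

263 min = 15780 s.
A emits 24 × 15780 = 378720 frames; B emits 25 × 15780 = 394500.
Difference = 15780 frames; B is ahead of A.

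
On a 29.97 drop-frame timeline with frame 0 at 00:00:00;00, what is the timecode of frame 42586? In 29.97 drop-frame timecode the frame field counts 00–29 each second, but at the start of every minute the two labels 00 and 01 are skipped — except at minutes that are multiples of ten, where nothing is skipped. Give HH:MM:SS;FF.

Each 10-minute DF block holds 10 × 60 × 30 − 9 × 2 = 17982 frames. 42586 ÷ 17982 → 2 full blocks, remainder 6622.
Within the partial block the first minute is 1800 frames and each further minute 1798, so 3 further minute boundaries passed. Total skipped labels = 18 × 2 + 2 × 3 = 42.
Non-drop label index = 42586 + 42 = 42628; at 30 labels/s that is 00:23:40:28, i.e. DF 00:23:40;28.

00:23:40;28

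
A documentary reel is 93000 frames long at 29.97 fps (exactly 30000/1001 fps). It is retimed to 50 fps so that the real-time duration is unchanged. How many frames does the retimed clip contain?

Target frames = source frames × (target rate / source rate) = 93000 × (50)/(30000/1001) = 93000 × 1001/600 = 155155.

155155 frames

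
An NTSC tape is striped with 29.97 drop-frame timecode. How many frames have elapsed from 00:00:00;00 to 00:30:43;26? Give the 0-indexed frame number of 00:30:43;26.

As if non-drop at 30 labels/s: (0 × 3600 + 30 × 60 + 43) × 30 + 26 = 55316.
Minute boundaries passed: 30; those not divisible by 10: 30 − 3 = 27; dropped labels = 2 × 27 = 54.
Actual frame index = 55316 − 54 = 55262.

55262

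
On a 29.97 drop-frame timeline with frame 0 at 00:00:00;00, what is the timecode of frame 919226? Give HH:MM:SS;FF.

Each 10-minute DF block holds 10 × 60 × 30 − 9 × 2 = 17982 frames. 919226 ÷ 17982 → 51 full blocks, remainder 2144.
Within the partial block the first minute is 1800 frames and each further minute 1798, so 1 further minute boundary passed. Total skipped labels = 18 × 51 + 2 × 1 = 920.
Non-drop label index = 919226 + 920 = 920146; at 30 labels/s that is 08:31:11:16, i.e. DF 08:31:11;16.

08:31:11;16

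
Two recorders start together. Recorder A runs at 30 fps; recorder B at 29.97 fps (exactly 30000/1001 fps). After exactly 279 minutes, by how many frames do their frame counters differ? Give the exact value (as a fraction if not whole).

279 min = 16740 s.
A emits 30 × 16740 = 502200 frames; B emits 30000/1001 × 16740 = 502200000/1001.
Difference = 502200/1001 frames (≈ 501.6983); B is behind A.

502200/1001 frames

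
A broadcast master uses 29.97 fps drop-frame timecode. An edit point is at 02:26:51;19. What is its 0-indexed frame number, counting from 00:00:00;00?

As if non-drop at 30 labels/s: (2 × 3600 + 26 × 60 + 51) × 30 + 19 = 264349.
Minute boundaries passed: 146; those not divisible by 10: 146 − 14 = 132; dropped labels = 2 × 132 = 264.
Actual frame index = 264349 − 264 = 264085.

264085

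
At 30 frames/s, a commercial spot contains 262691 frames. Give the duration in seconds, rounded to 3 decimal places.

8756.367 seconds

Running time = 262691 × 1/30 = 262691/30 s ≈ 8756.367 s.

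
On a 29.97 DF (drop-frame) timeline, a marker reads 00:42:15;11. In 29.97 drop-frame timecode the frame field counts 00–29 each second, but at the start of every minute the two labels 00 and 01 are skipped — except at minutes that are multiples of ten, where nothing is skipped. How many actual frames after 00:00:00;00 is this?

Complete 10-minute blocks: 4, each 17982 frames → 71928.
Remaining 2 whole minutes in the current block: 1800 + 1 × 1798 = 3598 frames.
Within the current minute: 15 × 30 + 11 − 2 = 459 (labels ;00/;01 skipped at this minute). Total = 71928 + 3598 + 459 = 75985.

75985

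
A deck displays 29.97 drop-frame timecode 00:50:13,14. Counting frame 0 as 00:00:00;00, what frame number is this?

As if non-drop at 30 labels/s: (0 × 3600 + 50 × 60 + 13) × 30 + 14 = 90404.
Minute boundaries passed: 50; those not divisible by 10: 50 − 5 = 45; dropped labels = 2 × 45 = 90.
Actual frame index = 90404 − 90 = 90314.

90314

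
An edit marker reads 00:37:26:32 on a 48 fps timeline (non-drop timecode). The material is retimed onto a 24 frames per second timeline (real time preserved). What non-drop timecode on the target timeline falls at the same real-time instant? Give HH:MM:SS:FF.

Source frame index: (0×3600 + 37×60 + 26) × 48 + 32 = 107840.
Real time: 107840 / (48) = 6740/3 s.
Target frame: (6740/3) × (24) = 53920.
At 24 labels/s: frame 53920 → 00:37:26:16.

00:37:26:16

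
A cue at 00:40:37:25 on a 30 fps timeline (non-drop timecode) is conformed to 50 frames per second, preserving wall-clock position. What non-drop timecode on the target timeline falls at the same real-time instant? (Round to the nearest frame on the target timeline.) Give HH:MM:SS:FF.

00:40:37:42

Source frame index: (0×3600 + 40×60 + 37) × 30 + 25 = 73135.
Real time: 73135 / (30) = 14627/6 s.
Target frame: (14627/6) × (50) = 365675/3 ≈ 121891.667 → 121892.
At 50 labels/s: frame 121892 → 00:40:37:42.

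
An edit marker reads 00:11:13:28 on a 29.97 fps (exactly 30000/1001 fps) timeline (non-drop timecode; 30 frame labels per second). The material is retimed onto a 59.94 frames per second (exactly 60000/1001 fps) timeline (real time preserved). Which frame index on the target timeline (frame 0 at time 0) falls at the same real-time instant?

Source frame index: (0×3600 + 11×60 + 13) × 30 + 28 = 20218.
Real time: 20218 / (30000/1001) = 10119109/15000 s.
Target frame: (10119109/15000) × (60000/1001) = 40436.

frame 40436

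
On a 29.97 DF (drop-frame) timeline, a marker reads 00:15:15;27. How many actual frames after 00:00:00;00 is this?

Complete 10-minute blocks: 1, each 17982 frames → 17982.
Remaining 5 whole minutes in the current block: 1800 + 4 × 1798 = 8992 frames.
Within the current minute: 15 × 30 + 27 − 2 = 475 (labels ;00/;01 skipped at this minute). Total = 17982 + 8992 + 475 = 27449.

27449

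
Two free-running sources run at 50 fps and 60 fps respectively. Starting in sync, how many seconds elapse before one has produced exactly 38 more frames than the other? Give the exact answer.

3.8 seconds

The gap grows by |60 − 50| = 10 frames per second.
Time for a 38-frame gap: 38 ÷ (10) = 3.8 s.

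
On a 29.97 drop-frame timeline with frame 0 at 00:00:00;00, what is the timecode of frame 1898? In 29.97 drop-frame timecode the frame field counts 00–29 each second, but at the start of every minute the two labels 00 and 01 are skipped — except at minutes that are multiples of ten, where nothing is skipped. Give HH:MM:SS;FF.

Ten DF minutes hold 17982 frames, so frame 1898 lies in block 0 (frames 0–17981) with 1898 frames into that block.
The block's first minute is 1800 frames and the rest 1798 each; 1898 frames reaches minute 1, so 0 × 18 + 1 × 2 = 2 labels have been skipped so far.
Adding those back, label number 1898 + 2 = 1900 at 30 labels/s is 63 s + 10 f = 0 h 1 min 3 s frame 10, i.e. 00:01:03;10.

00:01:03;10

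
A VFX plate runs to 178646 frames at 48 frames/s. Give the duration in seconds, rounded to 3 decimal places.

Running time = 178646 × 1/48 = 89323/24 s ≈ 3721.792 s.

3721.792 seconds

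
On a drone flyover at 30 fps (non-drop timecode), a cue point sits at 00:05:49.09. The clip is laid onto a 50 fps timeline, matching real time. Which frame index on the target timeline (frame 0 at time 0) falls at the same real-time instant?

frame 17465

Source frame index: (0×3600 + 5×60 + 49) × 30 + 9 = 10479.
Real time: 10479 / (30) = 3493/10 s.
Target frame: (3493/10) × (50) = 17465.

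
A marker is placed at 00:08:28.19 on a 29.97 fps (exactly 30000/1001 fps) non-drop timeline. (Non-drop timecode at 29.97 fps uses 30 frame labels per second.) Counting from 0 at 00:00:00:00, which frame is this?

15259

Total seconds to the label: (0 × 3600 + 8 × 60 + 28) = 508.
Frame index = 508 × 30 + 19 = 15259.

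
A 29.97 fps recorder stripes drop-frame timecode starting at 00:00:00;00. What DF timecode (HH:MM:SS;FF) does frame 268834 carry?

Ten DF minutes hold 17982 frames, so frame 268834 lies in block 14 (frames 251748–269729) with 17086 frames into that block.
The block's first minute is 1800 frames and the rest 1798 each; 17086 frames reaches minute 9, so 14 × 18 + 9 × 2 = 270 labels have been skipped so far.
Adding those back, label number 268834 + 270 = 269104 at 30 labels/s is 8970 s + 4 f = 2 h 29 min 30 s frame 4, i.e. 02:29:30;04.

02:29:30;04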